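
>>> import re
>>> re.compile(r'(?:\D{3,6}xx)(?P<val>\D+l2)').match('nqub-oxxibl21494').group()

'nqub-oxxibl2'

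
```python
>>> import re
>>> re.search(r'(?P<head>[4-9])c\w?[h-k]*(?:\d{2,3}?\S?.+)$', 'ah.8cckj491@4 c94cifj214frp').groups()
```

('8',)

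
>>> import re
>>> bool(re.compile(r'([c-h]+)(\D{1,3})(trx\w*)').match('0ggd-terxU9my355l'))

Pattern: one or more of a character in [c-h] (captured); then 1 to 3 of a non-digit (captured); then the literal 'tr', then a literal 'x', then zero or more of a word character (captured).
`re.match` won't scan ahead — the pattern has to work from the very first character.
Here the string doesn't start with a match, so the call returns None, and `bool(None)` is False.

False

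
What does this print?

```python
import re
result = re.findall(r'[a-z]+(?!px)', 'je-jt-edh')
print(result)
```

Because the assertion is negative and zero-width, positions next to the forbidden text are skipped.
Scanning left to right: at [0:2] → 'je'; at [3:5] → 'jt'; at [6:9] → 'edh'.
Since nothing is captured, `findall` lists the 3 matched substrings directly.

['je', 'jt', 'edh']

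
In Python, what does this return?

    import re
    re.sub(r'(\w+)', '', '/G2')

'/'

This matches one or more of a word character (captured).
Every occurrence is swapped for ''.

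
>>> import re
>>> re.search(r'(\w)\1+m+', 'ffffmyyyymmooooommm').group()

'ffffm'

`\1` is not a pattern — it's the concrete string captured by group 1, re-applied verbatim.
Unlike `match`, `search` isn't anchored — it looks for the pattern anywhere in the string.
The match spans [0:5] → 'ffffm'.
Captured: group 1 = 'f'.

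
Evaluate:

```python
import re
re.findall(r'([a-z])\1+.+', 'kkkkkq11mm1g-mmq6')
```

['k']

The backreference `\1` re-matches whatever the first group consumed, character for character.
Walking the string: at [0:17] match 'kkkkkq11mm1g-mmq6', group 1 = 'k'.
One capturing group, so `findall` returns just the captured substring from the one match — 1 in all.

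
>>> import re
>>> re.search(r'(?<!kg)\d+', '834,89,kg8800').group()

'834'

`(?!…)`/`(?<!…)` only lets a position through if the neighbouring text does NOT match; no characters are consumed.
`search` walks the string left to right and returns the first match it finds.
The match spans [0:3] → '834'.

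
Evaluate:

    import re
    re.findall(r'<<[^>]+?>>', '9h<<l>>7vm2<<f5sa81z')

Matches: at [2:7] → '<<l>>'.
`findall` yields the raw match text (1 of them) because the pattern has no groups.

['<<l>>']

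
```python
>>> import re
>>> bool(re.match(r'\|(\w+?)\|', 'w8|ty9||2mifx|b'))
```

False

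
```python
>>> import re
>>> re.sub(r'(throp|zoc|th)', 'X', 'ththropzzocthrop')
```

The regex engine tests alternatives in the order written; an earlier branch that matches wins even if a later one would match more.
Matches: at [0:2] → 'th'; at [2:7] → 'throp'; at [8:11] → 'zoc'; at [11:16] → 'throp'.
`sub` substitutes 'X' at each match site.

'XXzXX'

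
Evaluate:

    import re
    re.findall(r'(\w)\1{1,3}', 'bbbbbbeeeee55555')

['b', 'b', 'e', '5']

After group 1 captures some text, `\1` only succeeds where that same text appears again.
`findall` collects group 1 from each match (4 total).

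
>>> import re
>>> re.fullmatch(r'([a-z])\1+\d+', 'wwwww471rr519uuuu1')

None

After group 1 captures some text, `\1` only succeeds where that same text appears again.
`fullmatch` succeeds only if the pattern covers the string from start to end.
Here the string isn't matched end-to-end, so the call returns None.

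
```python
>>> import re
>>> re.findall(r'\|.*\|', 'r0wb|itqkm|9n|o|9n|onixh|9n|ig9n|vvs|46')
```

['|itqkm|9n|o|9n|onixh|9n|ig9n|vvs|']

Since nothing is captured, `findall` lists the 1 matched substring directly.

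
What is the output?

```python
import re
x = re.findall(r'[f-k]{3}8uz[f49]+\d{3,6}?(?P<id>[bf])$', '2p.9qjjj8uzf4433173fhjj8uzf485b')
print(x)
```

['b']

Pattern: exactly 3 of a character in [f-k], then the literal '8uz'; then one or more of one of [f49], then 3 to 6 of a digit (lazy); then one of [bf] (captured as 'id'); then anchored at the end.
Walking the string: at [20:31] match 'hjj8uzf485b', group 1 = 'b'.
Because there's exactly one group, `findall` drops the full match and keeps group 1 from the one hit.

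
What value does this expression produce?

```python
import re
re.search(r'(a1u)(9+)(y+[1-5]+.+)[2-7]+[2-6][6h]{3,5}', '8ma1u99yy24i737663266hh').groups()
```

('a1u', '99', 'yy24i737663')

The match spans [2:23] → 'a1u99yy24i737663266hh'.
Captured: group 1 = 'a1u', group 2 = '99', group 3 = 'yy24i737663'.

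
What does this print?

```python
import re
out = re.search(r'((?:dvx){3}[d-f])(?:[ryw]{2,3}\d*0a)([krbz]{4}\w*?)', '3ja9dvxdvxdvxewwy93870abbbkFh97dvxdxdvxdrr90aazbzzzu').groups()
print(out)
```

('dvxdvxdvxe', 'bbbk')

The pattern matches the literal 'dvx' repeated 3 times, then a character in [d-f] (captured); then 2 to 3 of one of [ryw], then zero or more of a digit, then the literal '0a' (non-capturing group); then exactly 4 of one of [krbz], then zero or more of a word character (lazy) (captured).
Unlike `match`, `search` isn't anchored — it looks for the pattern anywhere in the string.
The match spans [4:27] → 'dvxdvxdvxewwy93870abbbk'.
Captured: group 1 = 'dvxdvxdvxe', group 2 = 'bbbk'.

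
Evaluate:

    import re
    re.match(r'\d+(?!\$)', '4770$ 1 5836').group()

'477'

`match` is anchored at position 0; if the pattern doesn't fit there, it returns None.
The match spans [0:3] → '477'.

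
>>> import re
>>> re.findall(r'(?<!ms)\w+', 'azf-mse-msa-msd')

Because the assertion is negative and zero-width, positions next to the forbidden text are skipped.
Matches: at [0:3] → 'azf'; at [4:7] → 'mse'; at [8:11] → 'msa'; at [12:15] → 'msd'.
With no groups in the pattern, `findall` gives back each whole match — 4 here.

['azf', 'mse', 'msa', 'msd']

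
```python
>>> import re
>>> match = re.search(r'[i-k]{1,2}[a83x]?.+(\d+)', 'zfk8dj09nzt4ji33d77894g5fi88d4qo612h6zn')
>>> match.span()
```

(2, 37)

Pattern: 1 to 2 of a character in [i-k], then optionally one of [a83x], then one or more of any character; then one or more of a digit (captured).
`re.search` tries every starting position until one works.
The match spans [2:37] → 'k8dj09nzt4ji33d77894g5fi88d4qo612h6'.
Captured: group 1 = '6'.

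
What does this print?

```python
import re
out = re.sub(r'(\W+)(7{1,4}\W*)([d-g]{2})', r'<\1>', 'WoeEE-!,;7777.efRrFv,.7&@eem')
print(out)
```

The pattern matches one or more of a non-word character (captured); then 1 to 4 of the literal '7', then zero or more of a non-word character (captured); then exactly 2 of a character in [d-g] (captured).
Matches: at [5:16] → '-!,;7777.ef'; at [20:27] → ',.7&@ee'.
`\1` in the replacement pulls in group 1's text for each match.

WoeEE<-!,;>RrFv<,.>m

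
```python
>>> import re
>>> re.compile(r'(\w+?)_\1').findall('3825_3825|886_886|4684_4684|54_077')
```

After group 1 captures some text, `\1` only succeeds where that same text appears again.
Scanning left to right: at [0:9] match '3825_3825', group 1 = '3825'; at [10:17] match '886_886', group 1 = '886'; at [18:27] match '4684_4684', group 1 = '4684'.
Because there's exactly one group, `findall` drops the full match and keeps group 1 from each hit.

['3825', '886', '4684']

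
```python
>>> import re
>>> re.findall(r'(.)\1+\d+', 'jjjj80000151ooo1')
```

`\1` is not a pattern — it's the concrete string captured by group 1, re-applied verbatim.
With a single group, `findall` returns only what that group captured — 2 items.

['j', 'o']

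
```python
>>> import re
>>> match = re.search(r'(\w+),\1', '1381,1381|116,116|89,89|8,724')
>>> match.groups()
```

('1381',)

`\1` is not a pattern — it's the concrete string captured by group 1, re-applied verbatim.
`re.search` scans for the first position where the pattern succeeds.
The match spans [0:9] → '1381,1381'.
Captured: group 1 = '1381'.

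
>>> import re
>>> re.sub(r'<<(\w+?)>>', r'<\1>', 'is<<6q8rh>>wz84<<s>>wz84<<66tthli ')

Matches: at [2:11] → '<<6q8rh>>'; at [15:20] → '<<s>>'.
The replacement refers to a captured group, so each match is rewritten using its own captured text.

'is<6q8rh>wz84<s>wz84<<66tthli '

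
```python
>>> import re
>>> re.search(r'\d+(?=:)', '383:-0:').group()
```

Because the assertion is zero-width, the text it checks is not consumed and won't appear in the result.
`search` walks the string left to right and returns the first match it finds.
The match spans [0:3] → '383'.

'383'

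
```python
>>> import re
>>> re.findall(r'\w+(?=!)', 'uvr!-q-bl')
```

The lookaround is zero-width — it requires the adjacent text to match without consuming it, so the asserted text isn't part of the match.
No capturing groups, so `findall` returns the 1 full match string.

['uvr']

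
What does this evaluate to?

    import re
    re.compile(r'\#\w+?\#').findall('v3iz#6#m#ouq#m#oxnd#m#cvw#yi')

['#6#', '#ouq#', '#oxnd#', '#cvw#']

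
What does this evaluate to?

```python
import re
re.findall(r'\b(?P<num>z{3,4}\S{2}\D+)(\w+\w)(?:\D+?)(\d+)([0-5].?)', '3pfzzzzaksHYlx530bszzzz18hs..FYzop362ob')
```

[]

Pattern: a word boundary (`\b`, zero-width); then 3 to 4 of a literal 'z', then exactly 2 of a non-whitespace character, then one or more of a non-digit (captured as 'num'); then one or more of a word character, then a word character (captured); then one or more of a non-digit (lazy) (non-capturing group); then one or more of a digit (captured); then a character in [0-5], then optionally any character (captured).
Multiple groups make `findall` return tuples — one 4-tuple for each match.
Nothing in the string satisfies the pattern, so the list is empty.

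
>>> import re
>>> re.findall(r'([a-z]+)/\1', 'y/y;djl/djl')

A backreference is literal: `\1` must see the identical characters the first group matched.
Scanning left to right: at [0:3] match 'y/y', group 1 = 'y'; at [4:11] match 'djl/djl', group 1 = 'djl'.
With a single group, `findall` returns only what that group captured — 2 items.

['y', 'djl']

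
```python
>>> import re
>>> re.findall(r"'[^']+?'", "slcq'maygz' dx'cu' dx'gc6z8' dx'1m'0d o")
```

["'maygz'", "'cu'", "'gc6z8'", "'1m'"]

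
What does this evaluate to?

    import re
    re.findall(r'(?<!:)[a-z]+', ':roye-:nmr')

Because the assertion is negative and zero-width, positions next to the forbidden text are skipped.
Scanning left to right: at [2:5] → 'oye'; at [8:10] → 'mr'.
No capturing groups, so `findall` returns the 2 full match strings.

['oye', 'mr']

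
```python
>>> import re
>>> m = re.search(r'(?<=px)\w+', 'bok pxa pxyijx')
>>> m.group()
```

The positive lookaround only admits positions where the adjacent text matches; those characters stay outside the span.
Unlike `match`, `search` isn't anchored — it looks for the pattern anywhere in the string.
The match spans [6:7] → 'a'.

'a'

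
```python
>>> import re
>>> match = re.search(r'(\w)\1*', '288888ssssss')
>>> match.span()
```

(0, 1)

The backreference `\1` re-matches whatever the first group consumed, character for character.
Unlike `match`, `search` isn't anchored — it looks for the pattern anywhere in the string.
The match spans [0:1] → '2'.
Captured: group 1 = '2'.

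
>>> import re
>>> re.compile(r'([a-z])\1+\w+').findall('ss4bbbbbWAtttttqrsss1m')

After group 1 captures some text, `\1` only succeeds where that same text appears again.
Scanning left to right: at [0:22] match 'ss4bbbbbWAtttttqrsss1m', group 1 = 's'.
Because there's exactly one group, `findall` drops the full match and keeps group 1 from the one hit.

['s']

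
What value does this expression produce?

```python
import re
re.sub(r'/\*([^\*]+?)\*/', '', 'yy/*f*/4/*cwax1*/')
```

Matches: at [2:7] → '/*f*/'; at [8:17] → '/*cwax1*/'.
Each match is replaced by ''.

'yy4'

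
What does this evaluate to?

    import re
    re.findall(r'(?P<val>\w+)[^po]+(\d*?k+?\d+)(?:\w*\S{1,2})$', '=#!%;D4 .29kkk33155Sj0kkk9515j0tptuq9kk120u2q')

[('D4', 'k9515')]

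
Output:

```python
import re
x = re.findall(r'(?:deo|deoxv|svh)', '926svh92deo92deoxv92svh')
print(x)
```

['svh', 'deo', 'deo', 'svh']

Branches in `(...|...)` are attempted left-to-right; the first branch that allows the whole pattern to succeed is taken.
Matches: at [3:6] → 'svh'; at [8:11] → 'deo'; at [13:16] → 'deo'; at [20:23] → 'svh'.
With no groups in the pattern, `findall` gives back each whole match — 4 here.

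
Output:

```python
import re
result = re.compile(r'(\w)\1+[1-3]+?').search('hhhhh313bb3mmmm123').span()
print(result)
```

`\1` has to match the exact text group 1 already captured.
The match spans [0:6] → 'hhhhh3'.

(0, 6)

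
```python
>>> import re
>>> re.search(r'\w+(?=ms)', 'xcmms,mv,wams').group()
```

'xcm'

The positive lookaround only admits positions where the adjacent text matches; those characters stay outside the span.
The match spans [0:3] → 'xcm'.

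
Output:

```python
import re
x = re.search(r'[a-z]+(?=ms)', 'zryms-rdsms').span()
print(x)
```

The positive lookaround only admits positions where the adjacent text matches; those characters stay outside the span.
`re.search` scans for the first position where the pattern succeeds.
The match spans [0:3] → 'zry'.

(0, 3)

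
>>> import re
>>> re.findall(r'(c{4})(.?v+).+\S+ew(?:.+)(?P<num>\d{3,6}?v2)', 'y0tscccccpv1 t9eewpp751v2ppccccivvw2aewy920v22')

Pattern: exactly 4 of a literal 'c' (captured); then optionally any character, then one or more of a literal 'v' (captured); then one or more of any character, then one or more of a non-whitespace character, then the literal 'ew'; then one or more of any character (non-capturing group); then 3 to 6 of a digit (lazy), then the literal 'v2' (captured as 'num').
Scanning left to right: at [5:45] match 'ccccpv1 t9eewpp751v2ppccccivvw2aewy920v2', groups = ('cccc', 'pv', '920v2').
With 3 capturing groups, `findall` returns a 3-tuple per match.

[('cccc', 'pv', '920v2')]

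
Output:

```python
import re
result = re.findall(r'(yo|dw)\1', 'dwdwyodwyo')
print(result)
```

A backreference is literal: `\1` must see the identical characters the first group matched.
Matches: at [0:4] match 'dwdw', group 1 = 'dw'.
With a single group, `findall` returns only what that group captured — 1 item.

['dw']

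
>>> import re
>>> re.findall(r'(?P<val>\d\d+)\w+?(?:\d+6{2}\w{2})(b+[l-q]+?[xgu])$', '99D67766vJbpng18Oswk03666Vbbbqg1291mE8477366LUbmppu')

[('99', 'bmppu')]

The pattern matches a digit, then one or more of a digit (captured as 'val'); then one or more of a word character (lazy); then one or more of a digit, then exactly 2 of a literal '6', then exactly 2 of a word character (non-capturing group); then one or more of a literal 'b', then one or more of a character in [l-q] (lazy), then one of [xgu] (captured); then anchored at the end.
Matches: at [0:51] match '99D67766vJbpng18Oswk03666Vbbbqg1291mE8477366LUbmppu', groups = ('99', 'bmppu').
With 2 capturing groups, `findall` returns a 2-tuple per match.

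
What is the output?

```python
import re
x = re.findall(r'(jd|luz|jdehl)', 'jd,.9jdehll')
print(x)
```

['jd', 'jd']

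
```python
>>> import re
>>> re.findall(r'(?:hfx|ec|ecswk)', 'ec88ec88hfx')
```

Scanning left to right: at [0:2] → 'ec'; at [4:6] → 'ec'; at [8:11] → 'hfx'.
With no groups in the pattern, `findall` gives back each whole match — 3 here.

['ec', 'ec', 'hfx']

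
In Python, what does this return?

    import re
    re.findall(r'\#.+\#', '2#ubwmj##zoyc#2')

['#ubwmj##zoyc#']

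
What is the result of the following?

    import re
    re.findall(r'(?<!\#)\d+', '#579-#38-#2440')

Because the assertion is negative and zero-width, positions next to the forbidden text are skipped.
Scanning left to right: at [2:4] → '79'; at [7:8] → '8'; at [11:14] → '440'.
`findall` yields the raw match text (3 of them) because the pattern has no groups.

['79', '8', '440']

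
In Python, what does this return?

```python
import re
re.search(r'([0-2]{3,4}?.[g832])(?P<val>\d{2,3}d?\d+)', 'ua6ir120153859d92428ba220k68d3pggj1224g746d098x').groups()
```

('120153', '859d92428')

This matches 3 to 4 of a character in [0-2] (lazy), then any character, then one of [g832] (captured); then 2 to 3 of a digit, then optionally the literal 'd', then one or more of a digit (captured as 'val').
`re.search` tries every starting position until one works.
The match spans [5:20] → '120153859d92428'.
Captured: group 1 = '120153', group 2 = '859d92428'.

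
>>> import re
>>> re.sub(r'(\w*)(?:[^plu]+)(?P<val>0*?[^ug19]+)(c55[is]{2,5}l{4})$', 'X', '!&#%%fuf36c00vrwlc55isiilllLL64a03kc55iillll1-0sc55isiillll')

Pattern: zero or more of a word character (captured); then one or more of any character except [plu] (non-capturing group); then zero or more of the literal '0' (lazy), then one or more of any character except [ug19] (captured as 'val'); then the literal 'c55', then 2 to 5 of one of [is], then exactly 4 of the literal 'l' (captured); then anchored at the end.
Matches: at [5:59] → 'fuf36c00vrwlc55isiilllLL64a03kc55iillll1-0sc55isiillll'.
Every occurrence is swapped for 'X'.

'!&#%%X'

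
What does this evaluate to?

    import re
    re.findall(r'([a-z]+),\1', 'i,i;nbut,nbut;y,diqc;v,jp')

['i', 'nbut']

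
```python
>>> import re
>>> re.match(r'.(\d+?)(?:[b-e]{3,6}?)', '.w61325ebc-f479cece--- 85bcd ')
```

Pattern: any character; then one or more of a digit (lazy) (captured); then 3 to 6 of a character in [b-e] (lazy) (non-capturing group).
`re.match` only tries the pattern at the start of the string.
Here position 0 doesn't satisfy it, so the call returns None.

None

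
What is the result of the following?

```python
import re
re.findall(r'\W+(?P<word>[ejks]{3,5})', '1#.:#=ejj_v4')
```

['ejj']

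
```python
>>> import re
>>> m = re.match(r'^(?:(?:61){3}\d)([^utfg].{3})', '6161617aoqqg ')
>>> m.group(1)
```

'aoqq'

This matches anchored at the start of the string; then the literal '61' repeated 3 times, then a digit (non-capturing group); then any character except [utfg], then exactly 3 of any character (captured).
With `match`, the pattern is implicitly anchored at the beginning.
The match spans [0:11] → '6161617aoqq'.
Captured: group 1 = 'aoqq'.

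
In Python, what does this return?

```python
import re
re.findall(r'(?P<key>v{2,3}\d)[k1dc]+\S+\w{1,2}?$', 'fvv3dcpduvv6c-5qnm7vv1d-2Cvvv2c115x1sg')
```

['vv3']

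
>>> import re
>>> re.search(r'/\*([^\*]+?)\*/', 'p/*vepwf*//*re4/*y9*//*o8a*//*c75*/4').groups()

('vepwf',)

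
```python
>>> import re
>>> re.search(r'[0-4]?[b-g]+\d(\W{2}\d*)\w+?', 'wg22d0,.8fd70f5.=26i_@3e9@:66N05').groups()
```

(',.8',)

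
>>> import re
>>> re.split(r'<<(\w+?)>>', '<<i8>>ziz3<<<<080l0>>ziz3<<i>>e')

['', 'i8', 'ziz3<<', '080l0', 'ziz3', 'i', 'e']

Matches to split on: at [0:6] → '<<i8>>'; at [12:21] → '<<080l0>>'; at [25:30] → '<<i>>'.
`re.split` interleaves the captured-group text with the surrounding fragments.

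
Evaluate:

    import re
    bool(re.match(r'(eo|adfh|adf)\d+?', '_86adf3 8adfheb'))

`match` is anchored at position 0; if the pattern doesn't fit there, it returns None.
Here the pattern fails at index 0, so the call returns None, and `bool(None)` is False.

False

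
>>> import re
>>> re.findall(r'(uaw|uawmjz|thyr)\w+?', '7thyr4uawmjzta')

['thyr', 'uaw']

`|` is ordered: at each position the engine commits to the first alternative that works.
Scanning left to right: at [1:6] match 'thyr4', group 1 = 'thyr'; at [6:10] match 'uawm', group 1 = 'uaw'.
Because there's exactly one group, `findall` drops the full match and keeps group 1 from each hit.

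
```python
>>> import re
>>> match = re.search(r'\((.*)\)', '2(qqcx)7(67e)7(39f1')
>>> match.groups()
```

('qqcx)7(67e',)

Unlike `match`, `search` isn't anchored — it looks for the pattern anywhere in the string.
The match spans [1:13] → '(qqcx)7(67e)'.
Captured: group 1 = 'qqcx)7(67e'.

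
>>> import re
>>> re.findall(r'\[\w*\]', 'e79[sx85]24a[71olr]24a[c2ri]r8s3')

['[sx85]', '[71olr]', '[c2ri]']

Since nothing is captured, `findall` lists the 3 matched substrings directly.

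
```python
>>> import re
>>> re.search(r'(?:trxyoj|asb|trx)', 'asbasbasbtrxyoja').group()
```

`re.search` scans for the first position where the pattern succeeds.
The match spans [0:3] → 'asb'.

'asb'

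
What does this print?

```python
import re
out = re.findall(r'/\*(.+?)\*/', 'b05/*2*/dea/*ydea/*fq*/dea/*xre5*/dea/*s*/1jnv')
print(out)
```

['2', 'ydea/*fq', 'xre5', 's']

With the lazy modifier that quantifier settles for the fewest repetitions that let the rest of the pattern succeed (the atoms after it are unaffected and can still be greedy).
One capturing group, so `findall` returns just the captured substring from each match — 4 in all.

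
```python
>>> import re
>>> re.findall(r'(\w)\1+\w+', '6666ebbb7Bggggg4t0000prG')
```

['6']

The backreference `\1` re-matches whatever the first group consumed, character for character.
`findall` collects group 1 from the one match (1 total).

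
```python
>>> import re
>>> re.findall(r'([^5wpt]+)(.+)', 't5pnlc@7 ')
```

The pattern matches one or more of any character except [5wpt] (captured); then one or more of any character (captured).
`findall` packs the 2 group values into a tuple for every match.

[('nlc@7', ' ')]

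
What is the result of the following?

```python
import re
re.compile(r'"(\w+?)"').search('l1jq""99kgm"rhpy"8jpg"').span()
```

(5, 12)

`search` walks the string left to right and returns the first match it finds.
The match spans [5:12] → '"99kgm"'.
Captured: group 1 = '99kgm'.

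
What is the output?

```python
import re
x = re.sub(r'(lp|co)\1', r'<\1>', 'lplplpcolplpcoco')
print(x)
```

<lp>lpco<lp><co>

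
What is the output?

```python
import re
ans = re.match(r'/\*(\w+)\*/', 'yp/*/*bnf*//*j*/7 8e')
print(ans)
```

With `match`, the pattern is implicitly anchored at the beginning.
Here the pattern fails at index 0, so the call returns None.

None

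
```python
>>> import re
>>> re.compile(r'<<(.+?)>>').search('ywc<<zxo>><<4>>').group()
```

'<<zxo>>'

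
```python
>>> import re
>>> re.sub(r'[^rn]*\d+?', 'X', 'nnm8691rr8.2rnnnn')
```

'nnXrrXrnnnn'

`sub` substitutes 'X' at each match site.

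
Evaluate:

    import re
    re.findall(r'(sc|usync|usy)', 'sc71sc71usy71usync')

['sc', 'sc', 'usy', 'usync']

Branches in `(...|...)` are attempted left-to-right; the first branch that allows the whole pattern to succeed is taken.
One capturing group, so `findall` returns just the captured substring from each match — 4 in all.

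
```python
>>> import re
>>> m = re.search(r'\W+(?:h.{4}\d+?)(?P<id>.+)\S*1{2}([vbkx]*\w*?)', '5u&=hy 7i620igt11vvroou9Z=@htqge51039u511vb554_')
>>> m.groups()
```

('20igt11vvroou9Z=@htqge51039u5', 'vb')

This matches one or more of a non-word character; then a literal 'h', then exactly 4 of any character, then one or more of a digit (lazy) (non-capturing group); then one or more of any character (captured as 'id'); then zero or more of a non-whitespace character, then exactly 2 of a literal '1'; then zero or more of one of [vbkx], then zero or more of a word character (lazy) (captured).
`search` walks the string left to right and returns the first match it finds.
The match spans [2:43] → '&=hy 7i620igt11vvroou9Z=@htqge51039u511vb'.
Captured: group 1 = '20igt11vvroou9Z=@htqge51039u5', group 2 = 'vb'.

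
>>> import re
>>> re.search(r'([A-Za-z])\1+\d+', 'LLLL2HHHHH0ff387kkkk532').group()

The backreference `\1` re-matches whatever the first group consumed, character for character.
The match spans [0:5] → 'LLLL2'.

'LLLL2'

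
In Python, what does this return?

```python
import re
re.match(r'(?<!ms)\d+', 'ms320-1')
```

None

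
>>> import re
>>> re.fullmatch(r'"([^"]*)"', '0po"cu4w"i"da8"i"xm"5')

For `fullmatch`, every character of the input must be accounted for by the pattern.
Here the pattern can't cover the whole string, so the call returns None.

None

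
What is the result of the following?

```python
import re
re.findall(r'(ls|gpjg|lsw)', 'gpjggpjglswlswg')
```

Alternation isn't longest-match — the leftmost alternative that fits at this position is chosen.
Matches: at [0:4] match 'gpjg', group 1 = 'gpjg'; at [4:8] match 'gpjg', group 1 = 'gpjg'; at [8:10] match 'ls', group 1 = 'ls'; at [11:13] match 'ls', group 1 = 'ls'.
`findall` collects group 1 from each match (4 total).

['gpjg', 'gpjg', 'ls', 'ls']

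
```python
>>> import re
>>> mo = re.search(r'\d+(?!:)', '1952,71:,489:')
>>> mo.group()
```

A negative assertion filters positions out without eating any characters.
The match spans [0:4] → '1952'.

'1952'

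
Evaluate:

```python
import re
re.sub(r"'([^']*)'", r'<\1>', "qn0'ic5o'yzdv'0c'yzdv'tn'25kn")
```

'qn0<ic5o>yzdv<0c>yzdv<tn>25kn'

Matches: at [3:9] → "'ic5o'"; at [13:17] → "'0c'"; at [21:25] → "'tn'".
`\1` in the replacement pulls in group 1's text for each match.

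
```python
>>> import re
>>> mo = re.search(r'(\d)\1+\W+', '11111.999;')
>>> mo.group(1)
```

After group 1 captures some text, `\1` only succeeds where that same text appears again.
Unlike `match`, `search` isn't anchored — it looks for the pattern anywhere in the string.
The match spans [0:6] → '11111.'.
Captured: group 1 = '1'.

'1'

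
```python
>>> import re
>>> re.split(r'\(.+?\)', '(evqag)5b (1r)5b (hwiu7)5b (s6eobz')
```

['', '5b ', '5b ', '5b (s6eobz']

Lazy quantifiers expand one character at a time until the remainder of the pattern can match.
Matches to split on: at [0:7] → '(evqag)'; at [10:14] → '(1r)'; at [17:24] → '(hwiu7)'.
The string is cut at each match, leaving 4 pieces.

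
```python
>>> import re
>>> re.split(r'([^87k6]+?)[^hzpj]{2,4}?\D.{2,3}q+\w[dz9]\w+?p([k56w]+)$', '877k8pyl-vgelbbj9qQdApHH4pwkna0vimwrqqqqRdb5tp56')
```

Pattern: one or more of any character except [87k6] (lazy) (captured); then 2 to 4 of any character except [hzpj] (lazy), then a non-digit; then 2 to 3 of any character, then one or more of the literal 'q', then a word character; then one of [dz9], then one or more of a word character (lazy), then the literal 'p'; then one or more of one of [k56w] (captured); then anchored at the end.
Matches to split on: at [5:48] → 'pyl-vgelbbj9qQdApHH4pwkna0vimwrqqqqRdb5tp56'.
With a capturing group present, the delimiter's captured portion is kept in the result list.

['877k8', 'pyl-', '56', '']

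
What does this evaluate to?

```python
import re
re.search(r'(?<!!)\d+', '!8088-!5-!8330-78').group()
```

The negative lookahead/lookbehind blocks any match where the forbidden context is present.
The match spans [2:5] → '088'.

'088'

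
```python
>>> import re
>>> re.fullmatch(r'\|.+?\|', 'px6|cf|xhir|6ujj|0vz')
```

None

For `fullmatch`, every character of the input must be accounted for by the pattern.
Here the string isn't matched end-to-end, so the call returns None.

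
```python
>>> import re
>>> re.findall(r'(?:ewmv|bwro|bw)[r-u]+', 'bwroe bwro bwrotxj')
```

['bwr', 'bwr', 'bwrot']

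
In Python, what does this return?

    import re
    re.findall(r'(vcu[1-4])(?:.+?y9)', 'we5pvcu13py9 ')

['vcu1']

`findall` collects group 1 from the one match (1 total).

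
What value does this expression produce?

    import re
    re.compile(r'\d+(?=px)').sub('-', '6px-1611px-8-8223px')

The `(?=…)`/`(?<=…)` assertion just peeks at neighbouring text; it doesn't advance the match position.
Each match is replaced by '-'.

'-px--px-8--px'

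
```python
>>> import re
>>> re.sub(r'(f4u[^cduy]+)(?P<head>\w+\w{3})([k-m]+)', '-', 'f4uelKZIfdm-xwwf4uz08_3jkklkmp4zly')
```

The pattern matches the literal 'f4u', then one or more of any character except [cduy] (captured); then one or more of a word character, then exactly 3 of a word character (captured as 'head'); then one or more of a character in [k-m] (captured).
Matches: at [0:11] → 'f4uelKZIfdm'; at [15:33] → 'f4uz08_3jkklkmp4zl'.
Every occurrence is swapped for '-'.

'--xww-y'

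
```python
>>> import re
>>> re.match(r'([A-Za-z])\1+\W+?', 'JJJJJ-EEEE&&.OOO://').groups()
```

A backreference is literal: `\1` must see the identical characters the first group matched.
`match` is anchored at position 0; if the pattern doesn't fit there, it returns None.
The match spans [0:6] → 'JJJJJ-'.
Captured: group 1 = 'J'.

('J',)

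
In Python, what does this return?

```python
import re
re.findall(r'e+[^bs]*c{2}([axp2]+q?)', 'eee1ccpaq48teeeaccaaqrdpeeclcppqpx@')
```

['aaq']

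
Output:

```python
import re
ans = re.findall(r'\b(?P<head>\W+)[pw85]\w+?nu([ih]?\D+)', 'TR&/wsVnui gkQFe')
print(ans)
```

Pattern: a word boundary (`\b`, zero-width); then one or more of a non-word character (captured as 'head'); then one of [pw85], then one or more of a word character (lazy), then the literal 'nu'; then optionally one of [ih], then one or more of a non-digit (captured).
Multiple groups make `findall` return tuples — one 2-tuple for the one match.

[('&/', 'i gkQFe')]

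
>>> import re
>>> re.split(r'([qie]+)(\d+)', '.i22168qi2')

Pattern: one or more of one of [qie] (captured); then one or more of a digit (captured).
Matches to split on: at [1:7] → 'i22168'; at [7:10] → 'qi2'.
The group in the pattern means `split` returns the separators' captures alongside the pieces.

['.', 'i', '22168', '', 'qi', '2', '']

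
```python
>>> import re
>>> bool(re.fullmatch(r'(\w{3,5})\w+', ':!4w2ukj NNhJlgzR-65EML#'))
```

`fullmatch` succeeds only if the pattern covers the string from start to end.
Here there's no way to consume every character, so the call returns None, and `bool(None)` is False.

False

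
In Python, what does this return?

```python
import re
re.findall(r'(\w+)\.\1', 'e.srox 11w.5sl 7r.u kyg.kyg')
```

['kyg']

The backreference `\1` re-matches whatever the first group consumed, character for character.
`findall` collects group 1 from the one match (1 total).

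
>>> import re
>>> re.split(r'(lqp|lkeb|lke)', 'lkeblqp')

Branches in `(...|...)` are attempted left-to-right; the first branch that allows the whole pattern to succeed is taken.
Matches to split on: at [0:4] → 'lkeb'; at [4:7] → 'lqp'.
With a capturing group present, the delimiter's captured portion is kept in the result list.

['', 'lkeb', '', 'lqp', '']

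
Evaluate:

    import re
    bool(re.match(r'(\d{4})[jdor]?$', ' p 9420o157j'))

This matches exactly 4 of a digit (captured); then optionally one of [jdor]; then anchored at the end.
`re.match` only tries the pattern at the start of the string.
Here position 0 doesn't satisfy it, so the call returns None, and `bool(None)` is False.

False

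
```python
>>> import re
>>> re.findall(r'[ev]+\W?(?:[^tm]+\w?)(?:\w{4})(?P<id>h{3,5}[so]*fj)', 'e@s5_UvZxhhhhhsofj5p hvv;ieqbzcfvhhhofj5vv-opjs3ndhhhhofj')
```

['hhhofj']

The pattern matches one or more of one of [ev], then optionally a non-word character; then one or more of any character except [tm], then optionally a word character (non-capturing group); then exactly 4 of a word character (non-capturing group); then 3 to 5 of a literal 'h', then zero or more of one of [so], then the literal 'fj' (captured as 'id').
Walking the string: at [0:57] match 'e@s5_UvZxhhhhhsofj5p hvv;ieqbzcfvhhhofj5vv-opjs3ndhhhhofj', group 1 = 'hhhofj'.
Because there's exactly one group, `findall` drops the full match and keeps group 1 from the one hit.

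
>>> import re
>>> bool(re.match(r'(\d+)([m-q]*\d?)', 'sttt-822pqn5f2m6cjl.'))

Pattern: one or more of a digit (captured); then zero or more of a character in [m-q], then optionally a digit (captured).
With `match`, the pattern is implicitly anchored at the beginning.
Here position 0 doesn't satisfy it, so the call returns None, and `bool(None)` is False.

False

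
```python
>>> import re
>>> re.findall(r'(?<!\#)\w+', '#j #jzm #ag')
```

['zm', 'g']

A negative assertion filters positions out without eating any characters.
`findall` yields the raw match text (2 of them) because the pattern has no groups.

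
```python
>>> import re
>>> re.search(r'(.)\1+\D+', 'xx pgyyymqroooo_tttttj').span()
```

(0, 22)

`\1` has to match the exact text group 1 already captured.
`search` walks the string left to right and returns the first match it finds.
The match spans [0:22] → 'xx pgyyymqroooo_tttttj'.
Captured: group 1 = 'x'.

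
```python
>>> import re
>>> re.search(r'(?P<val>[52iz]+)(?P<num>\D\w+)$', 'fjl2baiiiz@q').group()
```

This matches one or more of one of [52iz] (captured as 'val'); then a non-digit, then one or more of a word character (captured as 'num'); then anchored at the end.
`search` walks the string left to right and returns the first match it finds.
The match spans [6:12] → 'iiiz@q'.
Captured: group 1 = 'iiiz', group 2 = '@q'.

'iiiz@q'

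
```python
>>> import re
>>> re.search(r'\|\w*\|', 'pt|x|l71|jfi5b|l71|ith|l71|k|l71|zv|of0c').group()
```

'|x|'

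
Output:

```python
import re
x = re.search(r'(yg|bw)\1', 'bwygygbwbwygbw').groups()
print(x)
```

('yg',)

After group 1 captures some text, `\1` only succeeds where that same text appears again.
`re.search` scans for the first position where the pattern succeeds.
The match spans [2:6] → 'ygyg'.
Captured: group 1 = 'yg'.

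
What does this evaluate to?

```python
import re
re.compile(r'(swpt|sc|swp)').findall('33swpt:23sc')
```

Alternation isn't longest-match — the leftmost alternative that fits at this position is chosen.
Walking the string: at [2:6] match 'swpt', group 1 = 'swpt'; at [9:11] match 'sc', group 1 = 'sc'.
Because there's exactly one group, `findall` drops the full match and keeps group 1 from each hit.

['swpt', 'sc']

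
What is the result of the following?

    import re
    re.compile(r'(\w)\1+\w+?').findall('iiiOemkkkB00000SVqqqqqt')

['i', 'k', '0', 'q']

`\1` is not a pattern — it's the concrete string captured by group 1, re-applied verbatim.
Because there's exactly one group, `findall` drops the full match and keeps group 1 from each hit.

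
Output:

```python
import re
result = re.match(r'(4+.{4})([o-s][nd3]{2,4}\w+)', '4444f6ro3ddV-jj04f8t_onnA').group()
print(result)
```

This matches one or more of the literal '4', then exactly 4 of any character (captured); then a character in [o-s], then 2 to 4 of one of [nd3], then one or more of a word character (captured).
`re.match` only tries the pattern at the start of the string.
The match spans [0:12] → '4444f6ro3ddV'.
Captured: group 1 = '4444f6r', group 2 = 'o3ddV'.

4444f6ro3ddV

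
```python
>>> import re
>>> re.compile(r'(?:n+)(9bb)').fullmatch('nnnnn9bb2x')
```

None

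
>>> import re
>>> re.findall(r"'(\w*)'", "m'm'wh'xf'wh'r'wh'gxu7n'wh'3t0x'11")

Because there's exactly one group, `findall` drops the full match and keeps group 1 from each hit.

['m', 'xf', 'r', 'gxu7n', '3t0x']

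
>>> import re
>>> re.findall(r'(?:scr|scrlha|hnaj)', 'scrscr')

Scanning left to right: at [0:3] → 'scr'; at [3:6] → 'scr'.
Since nothing is captured, `findall` lists the 2 matched substrings directly.

['scr', 'scr']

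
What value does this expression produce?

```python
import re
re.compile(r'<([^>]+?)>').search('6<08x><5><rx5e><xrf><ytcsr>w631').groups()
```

The match spans [1:6] → '<08x>'.
Captured: group 1 = '08x'.

('08x',)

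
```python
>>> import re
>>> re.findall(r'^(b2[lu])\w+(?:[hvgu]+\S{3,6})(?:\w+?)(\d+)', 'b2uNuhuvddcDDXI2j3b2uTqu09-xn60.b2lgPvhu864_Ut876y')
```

With 2 capturing groups, `findall` returns a 2-tuple per match.

[('b2u', '0')]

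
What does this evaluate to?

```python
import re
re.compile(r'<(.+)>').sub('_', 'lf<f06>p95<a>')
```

Matches: at [2:13] → '<f06>p95<a>'.
Each match is replaced by '_'.

'lf_'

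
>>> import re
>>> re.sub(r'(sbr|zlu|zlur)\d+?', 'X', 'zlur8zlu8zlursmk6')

'XXzlursmk6'

Matches: at [0:5] → 'zlur8'; at [5:9] → 'zlu8'.
`sub` substitutes 'X' at each match site.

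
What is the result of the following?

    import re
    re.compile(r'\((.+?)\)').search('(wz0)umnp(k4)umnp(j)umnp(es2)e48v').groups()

With the lazy modifier that quantifier settles for the fewest repetitions that let the rest of the pattern succeed (the atoms after it are unaffected and can still be greedy).
`re.search` tries every starting position until one works.
The match spans [0:5] → '(wz0)'.
Captured: group 1 = 'wz0'.

('wz0',)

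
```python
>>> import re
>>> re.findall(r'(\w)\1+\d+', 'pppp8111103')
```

`\1` is not a pattern — it's the concrete string captured by group 1, re-applied verbatim.
One capturing group, so `findall` returns just the captured substring from the one match — 1 in all.

['p']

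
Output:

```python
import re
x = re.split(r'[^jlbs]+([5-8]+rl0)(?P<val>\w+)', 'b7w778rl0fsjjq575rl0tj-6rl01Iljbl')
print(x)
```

['b', '8rl0', 'fsjjq575rl0tj', '', '6rl0', '1Iljbl', '']

The group in the pattern means `split` returns the separators' captures alongside the pieces.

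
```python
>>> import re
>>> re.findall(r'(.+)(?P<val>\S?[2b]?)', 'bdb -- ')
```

[('bdb -- ', '')]

This matches one or more of any character (captured); then optionally a non-whitespace character, then optionally one of [2b] (captured as 'val').
Scanning left to right: at [0:7] match 'bdb -- ', groups = ('bdb -- ', '').
Multiple groups make `findall` return tuples — one 2-tuple for the one match.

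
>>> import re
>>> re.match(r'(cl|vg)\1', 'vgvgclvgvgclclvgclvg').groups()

The match spans [0:4] → 'vgvg'.
Captured: group 1 = 'vg'.

('vg',)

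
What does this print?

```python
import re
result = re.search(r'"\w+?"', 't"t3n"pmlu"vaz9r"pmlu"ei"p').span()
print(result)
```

(1, 6)

`search` walks the string left to right and returns the first match it finds.
The match spans [1:6] → '"t3n"'.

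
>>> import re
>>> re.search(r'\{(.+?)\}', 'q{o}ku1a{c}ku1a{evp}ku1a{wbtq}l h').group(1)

With the lazy modifier that quantifier settles for the fewest repetitions that let the rest of the pattern succeed (the atoms after it are unaffected and can still be greedy).
Unlike `match`, `search` isn't anchored — it looks for the pattern anywhere in the string.
The match spans [1:4] → '{o}'.
Captured: group 1 = 'o'.

'o'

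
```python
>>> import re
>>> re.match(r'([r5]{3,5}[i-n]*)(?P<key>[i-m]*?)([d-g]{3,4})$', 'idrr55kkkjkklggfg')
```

None

Pattern: 3 to 5 of one of [r5], then zero or more of a character in [i-n] (captured); then zero or more of a character in [i-m] (lazy) (captured as 'key'); then 3 to 4 of a character in [d-g] (captured); then anchored at the end.
`match` is anchored at position 0; if the pattern doesn't fit there, it returns None.
Here the string doesn't start with a match, so the call returns None.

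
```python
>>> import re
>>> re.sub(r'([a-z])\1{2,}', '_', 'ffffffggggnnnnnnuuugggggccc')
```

'______'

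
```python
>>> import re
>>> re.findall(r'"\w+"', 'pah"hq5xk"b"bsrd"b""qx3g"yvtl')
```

Walking the string: at [3:10] → '"hq5xk"'; at [11:17] → '"bsrd"'; at [19:25] → '"qx3g"'.
With no groups in the pattern, `findall` gives back each whole match — 3 here.

['"hq5xk"', '"bsrd"', '"qx3g"']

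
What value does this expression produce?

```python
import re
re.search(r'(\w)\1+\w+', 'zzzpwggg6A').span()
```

(0, 10)

A backreference is literal: `\1` must see the identical characters the first group matched.
`search` walks the string left to right and returns the first match it finds.
The match spans [0:10] → 'zzzpwggg6A'.
Captured: group 1 = 'z'.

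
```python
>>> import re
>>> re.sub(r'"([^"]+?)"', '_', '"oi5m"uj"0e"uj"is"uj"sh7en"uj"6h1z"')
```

'_uj_uj_uj_uj_'

Every occurrence is swapped for '_'.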